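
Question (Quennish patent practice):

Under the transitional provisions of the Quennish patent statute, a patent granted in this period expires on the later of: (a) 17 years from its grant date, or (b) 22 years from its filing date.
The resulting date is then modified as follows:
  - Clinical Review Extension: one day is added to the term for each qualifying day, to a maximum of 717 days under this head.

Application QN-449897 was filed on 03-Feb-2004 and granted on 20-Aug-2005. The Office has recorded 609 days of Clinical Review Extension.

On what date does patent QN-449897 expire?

2027-10-05

(a) grant + 17 years → 20 August 2022.
(b) filing + 22 years → 3 February 2026.
Later of the two: 3 February 2026.
Clinical Review Extension: 609 days (within the 717-day cap) → +609 days → 5 October 2027.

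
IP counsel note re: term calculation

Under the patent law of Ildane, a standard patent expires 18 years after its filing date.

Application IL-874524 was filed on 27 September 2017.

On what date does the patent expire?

Filing date + 18 years → 27 September 2035.

2035-09-27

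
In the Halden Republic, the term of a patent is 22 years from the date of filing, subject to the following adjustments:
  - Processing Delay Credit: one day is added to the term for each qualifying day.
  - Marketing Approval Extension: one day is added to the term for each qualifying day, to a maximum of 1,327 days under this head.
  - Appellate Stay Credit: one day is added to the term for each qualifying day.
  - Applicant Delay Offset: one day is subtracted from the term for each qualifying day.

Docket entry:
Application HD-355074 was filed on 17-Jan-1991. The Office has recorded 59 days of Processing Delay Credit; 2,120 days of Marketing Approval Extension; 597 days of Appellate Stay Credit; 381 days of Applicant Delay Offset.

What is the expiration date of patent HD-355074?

June 7, 2017

Base term: filing date + 22 years → 17 January 2013.
Processing Delay Credit: +59 days → 17 March 2013.
Marketing Approval Extension: 2120 days claimed exceeds the 1327-day cap, so +1327 days → 3 November 2016.
Appellate Stay Credit: +597 days → 23 June 2018.
Applicant Delay Offset: −381 days → 7 June 2017.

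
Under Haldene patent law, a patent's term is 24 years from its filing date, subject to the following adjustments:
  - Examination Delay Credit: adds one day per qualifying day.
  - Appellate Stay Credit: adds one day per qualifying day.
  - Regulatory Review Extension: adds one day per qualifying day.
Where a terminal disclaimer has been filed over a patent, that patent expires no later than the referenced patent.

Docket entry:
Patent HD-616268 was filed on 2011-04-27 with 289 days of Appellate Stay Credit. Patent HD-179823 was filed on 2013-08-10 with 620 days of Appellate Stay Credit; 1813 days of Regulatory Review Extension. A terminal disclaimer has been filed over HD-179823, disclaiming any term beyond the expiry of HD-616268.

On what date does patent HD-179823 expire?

Natural term of HD-179823:
  Base: filing + 24 years → 10 August 2037.
  Appellate Stay Credit: +620 days → 22 April 2039.
  Regulatory Review Extension: +1813 days → 8 April 2044.
Expiry of referenced patent HD-616268:
  Base: filing + 24 years → 27 April 2035.
  Appellate Stay Credit: +289 days → 10 February 2036.
Terminal disclaimer: HD-179823 expires on the earlier of 8 April 2044 and 10 February 2036.

2036-02-10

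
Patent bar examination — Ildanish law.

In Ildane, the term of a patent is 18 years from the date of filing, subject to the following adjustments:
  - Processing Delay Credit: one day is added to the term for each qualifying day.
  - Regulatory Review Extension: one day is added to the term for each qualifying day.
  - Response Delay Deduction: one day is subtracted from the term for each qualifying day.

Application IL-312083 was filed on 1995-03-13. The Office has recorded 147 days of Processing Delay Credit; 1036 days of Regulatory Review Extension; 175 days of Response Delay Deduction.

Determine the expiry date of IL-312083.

2015-12-16

Base term: filing date + 18 years → 13 March 2013.
Processing Delay Credit: +147 days → 7 August 2013.
Regulatory Review Extension: +1036 days → 8 June 2016.
Response Delay Deduction: −175 days → 16 December 2015.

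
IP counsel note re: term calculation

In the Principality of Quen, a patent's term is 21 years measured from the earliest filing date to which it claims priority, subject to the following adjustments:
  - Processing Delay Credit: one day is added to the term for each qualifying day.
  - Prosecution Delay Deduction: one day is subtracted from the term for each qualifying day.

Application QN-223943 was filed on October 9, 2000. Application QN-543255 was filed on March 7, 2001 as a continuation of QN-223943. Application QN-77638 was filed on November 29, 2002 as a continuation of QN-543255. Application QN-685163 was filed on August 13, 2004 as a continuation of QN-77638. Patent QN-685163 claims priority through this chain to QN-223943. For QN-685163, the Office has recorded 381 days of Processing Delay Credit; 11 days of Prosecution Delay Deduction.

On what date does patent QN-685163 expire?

Earliest priority filing: 9 October 2000.
Base term: 9 October 2000 + 21 years → 9 October 2021.
Processing Delay Credit: +381 days → 25 October 2022.
Prosecution Delay Deduction: −11 days → 14 October 2022.

October 14, 2022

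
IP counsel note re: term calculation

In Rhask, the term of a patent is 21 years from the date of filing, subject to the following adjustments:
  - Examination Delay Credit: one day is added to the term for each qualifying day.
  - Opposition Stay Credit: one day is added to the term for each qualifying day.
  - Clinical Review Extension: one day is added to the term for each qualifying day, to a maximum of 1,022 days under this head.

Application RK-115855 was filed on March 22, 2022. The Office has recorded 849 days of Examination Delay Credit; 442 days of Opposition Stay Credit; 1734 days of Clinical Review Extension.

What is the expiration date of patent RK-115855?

Base term: filing date + 21 years → 22 March 2043.
Examination Delay Credit: +849 days → 18 July 2045.
Opposition Stay Credit: +442 days → 3 October 2046.
Clinical Review Extension: 1734 days claimed exceeds the 1022-day cap, so +1022 days → 21 July 2049.

2049-07-21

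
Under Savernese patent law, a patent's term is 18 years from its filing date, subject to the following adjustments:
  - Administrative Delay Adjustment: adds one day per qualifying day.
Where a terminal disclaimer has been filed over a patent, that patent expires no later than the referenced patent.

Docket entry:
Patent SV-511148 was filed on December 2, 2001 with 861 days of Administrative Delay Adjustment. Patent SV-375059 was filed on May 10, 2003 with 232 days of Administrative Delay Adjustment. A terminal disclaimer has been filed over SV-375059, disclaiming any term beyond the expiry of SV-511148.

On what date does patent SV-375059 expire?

Natural term of SV-375059:
  Base: filing + 18 years → 10 May 2021.
  Administrative Delay Adjustment: +232 days → 28 December 2021.
Expiry of referenced patent SV-511148:
  Base: filing + 18 years → 2 December 2019.
  Administrative Delay Adjustment: +861 days → 11 April 2022.
Terminal disclaimer: SV-375059 expires on the earlier of 28 December 2021 and 11 April 2022.

December 28, 2021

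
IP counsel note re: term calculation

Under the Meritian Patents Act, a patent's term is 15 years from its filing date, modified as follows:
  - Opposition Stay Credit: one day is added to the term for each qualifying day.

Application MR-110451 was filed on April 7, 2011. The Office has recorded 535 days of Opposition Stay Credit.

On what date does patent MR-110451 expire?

Base term: filing date + 15 years → 7 April 2026.
Opposition Stay Credit: +535 days → 24 September 2027.

September 24, 2027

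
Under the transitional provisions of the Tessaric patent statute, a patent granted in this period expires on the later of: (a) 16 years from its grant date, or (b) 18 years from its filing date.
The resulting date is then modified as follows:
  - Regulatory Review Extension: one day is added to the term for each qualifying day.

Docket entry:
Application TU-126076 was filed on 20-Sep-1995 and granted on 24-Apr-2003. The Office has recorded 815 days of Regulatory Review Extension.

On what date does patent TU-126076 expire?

July 17, 2021

(a) grant + 16 years → 24 April 2019.
(b) filing + 18 years → 20 September 2013.
Later of the two: 24 April 2019.
Regulatory Review Extension: +815 days → 17 July 2021.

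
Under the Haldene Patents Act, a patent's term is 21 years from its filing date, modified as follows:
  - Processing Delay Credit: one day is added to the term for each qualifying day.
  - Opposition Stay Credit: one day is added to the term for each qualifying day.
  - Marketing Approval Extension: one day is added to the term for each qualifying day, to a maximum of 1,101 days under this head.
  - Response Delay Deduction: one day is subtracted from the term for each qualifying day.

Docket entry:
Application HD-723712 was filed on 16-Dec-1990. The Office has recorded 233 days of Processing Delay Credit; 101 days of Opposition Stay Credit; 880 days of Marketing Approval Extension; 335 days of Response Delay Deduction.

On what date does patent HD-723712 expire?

Base term: filing date + 21 years → 16 December 2011.
Processing Delay Credit: +233 days → 5 August 2012.
Opposition Stay Credit: +101 days → 14 November 2012.
Marketing Approval Extension: 880 days (within the 1101-day cap) → +880 days → 13 April 2015.
Response Delay Deduction: −335 days → 13 May 2014.

May 13, 2014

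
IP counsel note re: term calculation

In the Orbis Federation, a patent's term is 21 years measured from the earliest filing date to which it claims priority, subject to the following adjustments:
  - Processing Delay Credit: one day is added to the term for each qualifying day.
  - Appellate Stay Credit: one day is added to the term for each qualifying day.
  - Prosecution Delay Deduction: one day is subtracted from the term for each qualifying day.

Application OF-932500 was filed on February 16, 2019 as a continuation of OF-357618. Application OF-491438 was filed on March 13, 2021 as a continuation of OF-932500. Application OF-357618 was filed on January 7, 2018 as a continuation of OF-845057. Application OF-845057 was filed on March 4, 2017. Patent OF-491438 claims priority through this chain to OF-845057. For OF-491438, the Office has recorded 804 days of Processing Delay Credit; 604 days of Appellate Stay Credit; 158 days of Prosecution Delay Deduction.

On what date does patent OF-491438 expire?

Earliest priority filing: 4 March 2017.
Base term: 4 March 2017 + 21 years → 4 March 2038.
Processing Delay Credit: +804 days → 16 May 2040.
Appellate Stay Credit: +604 days → 10 January 2042.
Prosecution Delay Deduction: −158 days → 5 August 2041.

2041-08-05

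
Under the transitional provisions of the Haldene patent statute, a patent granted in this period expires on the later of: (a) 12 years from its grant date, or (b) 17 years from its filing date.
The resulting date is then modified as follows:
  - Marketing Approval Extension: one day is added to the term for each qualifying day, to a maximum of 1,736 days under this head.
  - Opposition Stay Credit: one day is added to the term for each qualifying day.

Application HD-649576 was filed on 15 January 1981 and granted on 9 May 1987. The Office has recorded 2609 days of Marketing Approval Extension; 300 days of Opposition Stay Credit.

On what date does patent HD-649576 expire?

December 4, 2004

(a) grant + 12 years → 9 May 1999.
(b) filing + 17 years → 15 January 1998.
Later of the two: 9 May 1999.
Marketing Approval Extension: 2609 days claimed exceeds the 1736-day cap, so +1736 days → 8 February 2004.
Opposition Stay Credit: +300 days → 4 December 2004.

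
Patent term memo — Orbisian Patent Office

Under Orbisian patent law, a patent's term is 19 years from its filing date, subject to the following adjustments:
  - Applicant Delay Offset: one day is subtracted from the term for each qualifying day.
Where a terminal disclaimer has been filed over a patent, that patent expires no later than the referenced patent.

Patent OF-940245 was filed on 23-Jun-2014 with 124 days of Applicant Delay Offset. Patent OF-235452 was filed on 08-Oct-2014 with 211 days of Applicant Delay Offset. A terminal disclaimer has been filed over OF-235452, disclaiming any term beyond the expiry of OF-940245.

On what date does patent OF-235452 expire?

Natural term of OF-235452:
  Base: filing + 19 years → 8 October 2033.
  Applicant Delay Offset: −211 days → 11 March 2033.
Expiry of referenced patent OF-940245:
  Base: filing + 19 years → 23 June 2033.
  Applicant Delay Offset: −124 days → 19 February 2033.
Terminal disclaimer: OF-235452 expires on the earlier of 11 March 2033 and 19 February 2033.

2033-02-19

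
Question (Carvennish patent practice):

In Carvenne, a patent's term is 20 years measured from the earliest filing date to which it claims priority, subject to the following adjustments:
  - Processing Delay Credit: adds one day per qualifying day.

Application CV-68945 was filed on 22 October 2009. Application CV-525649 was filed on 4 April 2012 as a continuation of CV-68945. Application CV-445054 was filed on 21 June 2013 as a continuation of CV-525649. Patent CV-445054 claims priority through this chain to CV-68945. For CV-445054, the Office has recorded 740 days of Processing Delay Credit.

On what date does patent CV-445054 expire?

November 1, 2031

Earliest priority filing: 22 October 2009.
Base term: 22 October 2009 + 20 years → 22 October 2029.
Processing Delay Credit: +740 days → 1 November 2031.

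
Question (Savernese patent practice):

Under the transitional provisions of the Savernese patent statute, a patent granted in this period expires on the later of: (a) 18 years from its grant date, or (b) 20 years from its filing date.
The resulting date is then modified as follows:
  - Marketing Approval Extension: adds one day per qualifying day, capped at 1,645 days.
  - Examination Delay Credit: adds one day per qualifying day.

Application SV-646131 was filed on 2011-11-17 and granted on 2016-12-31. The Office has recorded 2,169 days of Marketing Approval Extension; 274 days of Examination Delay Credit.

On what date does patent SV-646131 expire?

(a) grant + 18 years → 31 December 2034.
(b) filing + 20 years → 17 November 2031.
Later of the two: 31 December 2034.
Marketing Approval Extension: 2169 days claimed exceeds the 1645-day cap, so +1645 days → 3 July 2039.
Examination Delay Credit: +274 days → 2 April 2040.

April 2, 2040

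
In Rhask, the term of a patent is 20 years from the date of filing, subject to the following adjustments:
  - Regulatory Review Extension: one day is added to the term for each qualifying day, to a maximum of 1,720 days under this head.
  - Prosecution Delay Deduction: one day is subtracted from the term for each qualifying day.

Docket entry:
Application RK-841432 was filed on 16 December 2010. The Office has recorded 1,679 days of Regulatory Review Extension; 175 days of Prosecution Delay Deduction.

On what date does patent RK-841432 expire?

Base term: filing date + 20 years → 16 December 2030.
Regulatory Review Extension: 1679 days (within the 1720-day cap) → +1679 days → 22 July 2035.
Prosecution Delay Deduction: −175 days → 28 January 2035.

January 28, 2035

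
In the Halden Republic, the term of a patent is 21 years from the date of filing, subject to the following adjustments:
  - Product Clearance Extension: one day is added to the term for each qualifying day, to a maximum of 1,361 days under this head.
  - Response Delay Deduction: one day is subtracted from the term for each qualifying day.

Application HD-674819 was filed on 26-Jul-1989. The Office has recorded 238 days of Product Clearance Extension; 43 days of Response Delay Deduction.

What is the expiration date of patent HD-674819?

Base term: filing date + 21 years → 26 July 2010.
Product Clearance Extension: 238 days (within the 1361-day cap) → +238 days → 21 March 2011.
Response Delay Deduction: −43 days → 6 February 2011.

February 6, 2011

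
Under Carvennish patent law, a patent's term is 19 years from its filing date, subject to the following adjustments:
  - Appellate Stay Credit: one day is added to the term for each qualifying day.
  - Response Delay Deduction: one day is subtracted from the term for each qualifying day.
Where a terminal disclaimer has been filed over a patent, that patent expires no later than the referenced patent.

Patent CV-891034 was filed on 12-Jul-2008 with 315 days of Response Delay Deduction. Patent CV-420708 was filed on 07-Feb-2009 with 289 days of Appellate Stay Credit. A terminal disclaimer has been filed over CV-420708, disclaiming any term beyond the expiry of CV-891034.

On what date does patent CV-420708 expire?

Natural term of CV-420708:
  Base: filing + 19 years → 7 February 2028.
  Appellate Stay Credit: +289 days → 22 November 2028.
Expiry of referenced patent CV-891034:
  Base: filing + 19 years → 12 July 2027.
  Response Delay Deduction: −315 days → 31 August 2026.
Terminal disclaimer: CV-420708 expires on the earlier of 22 November 2028 and 31 August 2026.

August 31, 2026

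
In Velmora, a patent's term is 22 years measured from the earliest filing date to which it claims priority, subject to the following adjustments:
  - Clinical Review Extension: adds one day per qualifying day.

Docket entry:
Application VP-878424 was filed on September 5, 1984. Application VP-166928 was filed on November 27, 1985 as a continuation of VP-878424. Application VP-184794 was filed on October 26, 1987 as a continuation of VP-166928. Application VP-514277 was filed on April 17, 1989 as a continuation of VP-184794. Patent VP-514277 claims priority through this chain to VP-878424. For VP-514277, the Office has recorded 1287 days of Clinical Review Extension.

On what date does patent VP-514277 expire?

2010-03-15

Earliest priority filing: 5 September 1984.
Base term: 5 September 1984 + 22 years → 5 September 2006.
Clinical Review Extension: +1287 days → 15 March 2010.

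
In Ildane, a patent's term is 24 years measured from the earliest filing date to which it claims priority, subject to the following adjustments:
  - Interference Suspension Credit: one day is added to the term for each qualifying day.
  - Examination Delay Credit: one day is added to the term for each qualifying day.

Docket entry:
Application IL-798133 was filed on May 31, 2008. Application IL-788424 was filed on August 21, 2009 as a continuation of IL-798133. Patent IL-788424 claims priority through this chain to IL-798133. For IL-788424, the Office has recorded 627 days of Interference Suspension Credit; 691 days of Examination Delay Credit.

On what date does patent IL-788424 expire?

January 9, 2036

Earliest priority filing: 31 May 2008.
Base term: 31 May 2008 + 24 years → 31 May 2032.
Interference Suspension Credit: +627 days → 17 February 2034.
Examination Delay Credit: +691 days → 9 January 2036.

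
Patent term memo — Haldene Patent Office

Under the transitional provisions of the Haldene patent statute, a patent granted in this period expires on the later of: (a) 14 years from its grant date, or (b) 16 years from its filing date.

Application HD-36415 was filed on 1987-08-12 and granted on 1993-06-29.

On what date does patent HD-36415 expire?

(a) grant + 14 years → 29 June 2007.
(b) filing + 16 years → 12 August 2003.
Later of the two: 29 June 2007.

2007-06-29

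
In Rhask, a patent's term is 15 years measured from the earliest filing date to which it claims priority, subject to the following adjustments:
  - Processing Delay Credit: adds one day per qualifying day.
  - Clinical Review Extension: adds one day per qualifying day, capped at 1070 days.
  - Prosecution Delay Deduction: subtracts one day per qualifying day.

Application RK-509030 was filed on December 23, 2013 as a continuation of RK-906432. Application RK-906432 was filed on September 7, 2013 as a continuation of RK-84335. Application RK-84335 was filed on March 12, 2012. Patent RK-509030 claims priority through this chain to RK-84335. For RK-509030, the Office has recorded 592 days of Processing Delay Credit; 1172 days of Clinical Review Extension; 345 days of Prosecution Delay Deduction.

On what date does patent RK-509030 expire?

2030-10-19

Earliest priority filing: 12 March 2012.
Base term: 12 March 2012 + 15 years → 12 March 2027.
Processing Delay Credit: +592 days → 24 October 2028.
Clinical Review Extension: 1172 days claimed exceeds the 1070-day cap, so +1070 days → 29 September 2031.
Prosecution Delay Deduction: −345 days → 19 October 2030.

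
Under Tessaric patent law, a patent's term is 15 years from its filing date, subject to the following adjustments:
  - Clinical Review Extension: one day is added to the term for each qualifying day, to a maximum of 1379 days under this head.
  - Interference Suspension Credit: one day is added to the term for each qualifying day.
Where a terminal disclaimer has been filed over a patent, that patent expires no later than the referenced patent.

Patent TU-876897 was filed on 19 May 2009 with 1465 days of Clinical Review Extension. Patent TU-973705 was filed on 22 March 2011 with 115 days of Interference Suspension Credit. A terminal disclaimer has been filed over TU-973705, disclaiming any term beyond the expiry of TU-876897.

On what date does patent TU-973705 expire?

2026-07-15

Natural term of TU-973705:
  Base: filing + 15 years → 22 March 2026.
  Interference Suspension Credit: +115 days → 15 July 2026.
Expiry of referenced patent TU-876897:
  Base: filing + 15 years → 19 May 2024.
  Clinical Review Extension: 1465 days claimed exceeds the 1379-day cap, so +1379 days → 27 February 2028.
Terminal disclaimer: TU-973705 expires on the earlier of 15 July 2026 and 27 February 2028.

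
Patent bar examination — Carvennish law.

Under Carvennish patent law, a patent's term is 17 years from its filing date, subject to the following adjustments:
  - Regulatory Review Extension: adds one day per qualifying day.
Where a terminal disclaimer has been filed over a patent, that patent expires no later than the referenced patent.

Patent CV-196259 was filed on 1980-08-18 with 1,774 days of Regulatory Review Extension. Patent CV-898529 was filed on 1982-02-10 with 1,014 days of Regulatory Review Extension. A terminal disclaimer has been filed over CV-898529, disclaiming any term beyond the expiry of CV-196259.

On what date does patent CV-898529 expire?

Natural term of CV-898529:
  Base: filing + 17 years → 10 February 1999.
  Regulatory Review Extension: +1014 days → 20 November 2001.
Expiry of referenced patent CV-196259:
  Base: filing + 17 years → 18 August 1997.
  Regulatory Review Extension: +1774 days → 27 June 2002.
Terminal disclaimer: CV-898529 expires on the earlier of 20 November 2001 and 27 June 2002.

November 20, 2001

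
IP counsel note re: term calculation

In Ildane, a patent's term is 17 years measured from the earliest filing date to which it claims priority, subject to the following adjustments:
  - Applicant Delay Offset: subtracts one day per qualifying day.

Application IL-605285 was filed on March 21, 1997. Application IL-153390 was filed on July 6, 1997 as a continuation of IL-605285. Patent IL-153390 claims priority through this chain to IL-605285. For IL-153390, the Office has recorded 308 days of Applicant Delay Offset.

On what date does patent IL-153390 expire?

Earliest priority filing: 21 March 1997.
Base term: 21 March 1997 + 17 years → 21 March 2014.
Applicant Delay Offset: −308 days → 17 May 2013.

2013-05-17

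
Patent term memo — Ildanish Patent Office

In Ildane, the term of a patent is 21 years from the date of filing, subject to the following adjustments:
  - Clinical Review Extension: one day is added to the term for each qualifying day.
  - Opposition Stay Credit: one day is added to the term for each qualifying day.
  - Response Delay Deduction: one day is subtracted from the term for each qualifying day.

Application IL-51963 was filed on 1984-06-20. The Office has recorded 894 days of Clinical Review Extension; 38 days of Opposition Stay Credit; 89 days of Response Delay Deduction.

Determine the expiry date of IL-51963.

Base term: filing date + 21 years → 20 June 2005.
Clinical Review Extension: +894 days → 1 December 2007.
Opposition Stay Credit: +38 days → 8 January 2008.
Response Delay Deduction: −89 days → 11 October 2007.

2007-10-11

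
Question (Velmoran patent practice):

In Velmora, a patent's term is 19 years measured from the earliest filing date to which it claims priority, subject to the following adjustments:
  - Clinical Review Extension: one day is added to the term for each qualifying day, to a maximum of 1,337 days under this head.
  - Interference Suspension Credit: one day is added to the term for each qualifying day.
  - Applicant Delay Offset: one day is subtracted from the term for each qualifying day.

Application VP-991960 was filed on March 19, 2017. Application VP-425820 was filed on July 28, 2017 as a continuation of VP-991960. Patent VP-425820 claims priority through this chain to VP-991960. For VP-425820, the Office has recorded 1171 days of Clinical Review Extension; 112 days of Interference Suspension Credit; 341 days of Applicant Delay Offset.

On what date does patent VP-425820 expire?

Earliest priority filing: 19 March 2017.
Base term: 19 March 2017 + 19 years → 19 March 2036.
Clinical Review Extension: 1171 days (within the 1337-day cap) → +1171 days → 3 June 2039.
Interference Suspension Credit: +112 days → 23 September 2039.
Applicant Delay Offset: −341 days → 17 October 2038.

October 17, 2038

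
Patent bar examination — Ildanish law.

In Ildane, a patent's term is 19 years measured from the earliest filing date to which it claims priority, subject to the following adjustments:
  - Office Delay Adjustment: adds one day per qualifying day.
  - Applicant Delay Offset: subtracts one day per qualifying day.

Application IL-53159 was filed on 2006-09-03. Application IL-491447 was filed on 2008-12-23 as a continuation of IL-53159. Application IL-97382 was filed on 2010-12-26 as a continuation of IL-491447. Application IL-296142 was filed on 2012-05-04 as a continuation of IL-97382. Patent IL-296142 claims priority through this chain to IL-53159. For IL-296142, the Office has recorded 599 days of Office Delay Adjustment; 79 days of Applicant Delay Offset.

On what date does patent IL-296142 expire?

Earliest priority filing: 3 September 2006.
Base term: 3 September 2006 + 19 years → 3 September 2025.
Office Delay Adjustment: +599 days → 25 April 2027.
Applicant Delay Offset: −79 days → 5 February 2027.

February 5, 2027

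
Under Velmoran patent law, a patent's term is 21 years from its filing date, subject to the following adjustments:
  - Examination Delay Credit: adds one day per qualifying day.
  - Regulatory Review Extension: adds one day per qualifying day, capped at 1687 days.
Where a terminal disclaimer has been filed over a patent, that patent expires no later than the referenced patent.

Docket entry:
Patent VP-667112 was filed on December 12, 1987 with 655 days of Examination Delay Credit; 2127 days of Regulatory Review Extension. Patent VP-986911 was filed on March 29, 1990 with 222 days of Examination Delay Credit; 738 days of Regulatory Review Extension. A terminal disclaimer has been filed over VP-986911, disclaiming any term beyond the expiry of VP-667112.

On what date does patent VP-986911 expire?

November 13, 2013

Natural term of VP-986911:
  Base: filing + 21 years → 29 March 2011.
  Examination Delay Credit: +222 days → 6 November 2011.
  Regulatory Review Extension: 738 days (within the 1687-day cap) → +738 days → 13 November 2013.
Expiry of referenced patent VP-667112:
  Base: filing + 21 years → 12 December 2008.
  Examination Delay Credit: +655 days → 28 September 2010.
  Regulatory Review Extension: 2127 days claimed exceeds the 1687-day cap, so +1687 days → 12 May 2015.
Terminal disclaimer: VP-986911 expires on the earlier of 13 November 2013 and 12 May 2015.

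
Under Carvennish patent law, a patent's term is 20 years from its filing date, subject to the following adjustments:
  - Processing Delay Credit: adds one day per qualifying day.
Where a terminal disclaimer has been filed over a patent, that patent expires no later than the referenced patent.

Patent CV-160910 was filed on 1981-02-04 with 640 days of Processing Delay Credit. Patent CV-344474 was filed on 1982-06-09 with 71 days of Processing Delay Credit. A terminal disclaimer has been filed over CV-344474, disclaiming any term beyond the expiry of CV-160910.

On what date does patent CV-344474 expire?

Natural term of CV-344474:
  Base: filing + 20 years → 9 June 2002.
  Processing Delay Credit: +71 days → 19 August 2002.
Expiry of referenced patent CV-160910:
  Base: filing + 20 years → 4 February 2001.
  Processing Delay Credit: +640 days → 6 November 2002.
Terminal disclaimer: CV-344474 expires on the earlier of 19 August 2002 and 6 November 2002.

August 19, 2002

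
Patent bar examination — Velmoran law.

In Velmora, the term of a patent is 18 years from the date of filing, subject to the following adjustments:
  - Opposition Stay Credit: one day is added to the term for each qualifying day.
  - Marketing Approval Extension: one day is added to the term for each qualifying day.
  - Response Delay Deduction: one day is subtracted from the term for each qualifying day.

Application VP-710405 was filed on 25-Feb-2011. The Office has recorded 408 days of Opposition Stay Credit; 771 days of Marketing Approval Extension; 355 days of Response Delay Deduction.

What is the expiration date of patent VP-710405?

Base term: filing date + 18 years → 25 February 2029.
Opposition Stay Credit: +408 days → 9 April 2030.
Marketing Approval Extension: +771 days → 19 May 2032.
Response Delay Deduction: −355 days → 30 May 2031.

May 30, 2031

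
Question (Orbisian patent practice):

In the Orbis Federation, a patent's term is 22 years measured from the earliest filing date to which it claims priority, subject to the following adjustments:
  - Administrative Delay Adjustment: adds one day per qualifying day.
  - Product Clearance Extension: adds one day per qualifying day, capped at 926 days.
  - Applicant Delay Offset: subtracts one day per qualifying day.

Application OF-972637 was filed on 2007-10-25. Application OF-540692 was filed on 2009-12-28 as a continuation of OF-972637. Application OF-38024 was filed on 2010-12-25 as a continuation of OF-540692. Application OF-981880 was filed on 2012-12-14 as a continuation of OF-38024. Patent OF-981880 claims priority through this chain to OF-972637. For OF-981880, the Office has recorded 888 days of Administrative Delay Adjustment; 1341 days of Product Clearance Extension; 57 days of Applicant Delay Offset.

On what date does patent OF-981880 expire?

August 17, 2034

Earliest priority filing: 25 October 2007.
Base term: 25 October 2007 + 22 years → 25 October 2029.
Administrative Delay Adjustment: +888 days → 31 March 2032.
Product Clearance Extension: 1341 days claimed exceeds the 926-day cap, so +926 days → 13 October 2034.
Applicant Delay Offset: −57 days → 17 August 2034.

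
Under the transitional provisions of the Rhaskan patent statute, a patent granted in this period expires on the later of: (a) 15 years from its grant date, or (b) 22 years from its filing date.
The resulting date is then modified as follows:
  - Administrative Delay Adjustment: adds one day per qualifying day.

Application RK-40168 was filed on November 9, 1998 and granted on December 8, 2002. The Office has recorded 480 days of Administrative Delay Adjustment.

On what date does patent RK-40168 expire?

(a) grant + 15 years → 8 December 2017.
(b) filing + 22 years → 9 November 2020.
Later of the two: 9 November 2020.
Administrative Delay Adjustment: +480 days → 4 March 2022.

2022-03-04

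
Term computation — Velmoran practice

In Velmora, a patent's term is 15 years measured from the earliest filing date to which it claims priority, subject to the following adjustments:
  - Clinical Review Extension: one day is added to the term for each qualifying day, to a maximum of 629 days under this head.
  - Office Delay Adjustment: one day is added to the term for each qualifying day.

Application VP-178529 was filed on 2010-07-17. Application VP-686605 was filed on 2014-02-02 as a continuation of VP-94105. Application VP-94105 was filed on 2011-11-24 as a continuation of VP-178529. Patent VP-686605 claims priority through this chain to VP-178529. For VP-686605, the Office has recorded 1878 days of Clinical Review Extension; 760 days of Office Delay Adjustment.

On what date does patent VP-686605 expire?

Earliest priority filing: 17 July 2010.
Base term: 17 July 2010 + 15 years → 17 July 2025.
Clinical Review Extension: 1878 days claimed exceeds the 629-day cap, so +629 days → 7 April 2027.
Office Delay Adjustment: +760 days → 6 May 2029.

2029-05-06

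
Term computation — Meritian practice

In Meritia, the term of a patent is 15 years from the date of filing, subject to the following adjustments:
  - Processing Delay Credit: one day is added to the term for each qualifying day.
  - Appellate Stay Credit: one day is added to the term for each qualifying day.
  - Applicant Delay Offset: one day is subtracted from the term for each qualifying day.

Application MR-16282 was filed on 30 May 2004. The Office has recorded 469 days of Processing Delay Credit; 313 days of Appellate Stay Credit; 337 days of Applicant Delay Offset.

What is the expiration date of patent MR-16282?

Base term: filing date + 15 years → 30 May 2019.
Processing Delay Credit: +469 days → 10 September 2020.
Appellate Stay Credit: +313 days → 20 July 2021.
Applicant Delay Offset: −337 days → 17 August 2020.

August 17, 2020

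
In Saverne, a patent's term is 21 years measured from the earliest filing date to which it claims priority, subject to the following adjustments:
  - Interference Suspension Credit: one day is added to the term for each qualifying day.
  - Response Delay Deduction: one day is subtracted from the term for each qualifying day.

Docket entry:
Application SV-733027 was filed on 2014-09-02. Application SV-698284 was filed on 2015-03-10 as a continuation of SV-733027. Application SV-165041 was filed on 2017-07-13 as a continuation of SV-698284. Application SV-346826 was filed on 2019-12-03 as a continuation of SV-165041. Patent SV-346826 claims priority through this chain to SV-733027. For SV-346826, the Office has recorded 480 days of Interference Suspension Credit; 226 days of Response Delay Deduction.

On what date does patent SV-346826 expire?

Earliest priority filing: 2 September 2014.
Base term: 2 September 2014 + 21 years → 2 September 2035.
Interference Suspension Credit: +480 days → 25 December 2036.
Response Delay Deduction: −226 days → 13 May 2036.

May 13, 2036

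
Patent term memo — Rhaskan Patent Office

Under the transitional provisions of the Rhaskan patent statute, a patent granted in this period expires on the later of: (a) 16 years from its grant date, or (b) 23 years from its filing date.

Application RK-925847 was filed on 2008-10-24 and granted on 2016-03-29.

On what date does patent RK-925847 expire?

(a) grant + 16 years → 29 March 2032.
(b) filing + 23 years → 24 October 2031.
Later of the two: 29 March 2032.

2032-03-29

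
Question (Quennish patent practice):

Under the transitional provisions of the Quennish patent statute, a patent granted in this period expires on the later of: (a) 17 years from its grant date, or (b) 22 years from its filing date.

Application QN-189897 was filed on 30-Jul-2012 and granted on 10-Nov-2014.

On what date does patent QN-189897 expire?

July 30, 2034

(a) grant + 17 years → 10 November 2031.
(b) filing + 22 years → 30 July 2034.
Later of the two: 30 July 2034.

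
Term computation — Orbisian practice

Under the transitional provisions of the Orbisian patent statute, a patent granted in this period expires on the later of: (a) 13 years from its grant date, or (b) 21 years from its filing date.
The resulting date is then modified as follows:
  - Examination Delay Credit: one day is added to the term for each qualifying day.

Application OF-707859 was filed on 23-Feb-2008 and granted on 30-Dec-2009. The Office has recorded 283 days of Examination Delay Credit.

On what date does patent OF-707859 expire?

(a) grant + 13 years → 30 December 2022.
(b) filing + 21 years → 23 February 2029.
Later of the two: 23 February 2029.
Examination Delay Credit: +283 days → 3 December 2029.

2029-12-03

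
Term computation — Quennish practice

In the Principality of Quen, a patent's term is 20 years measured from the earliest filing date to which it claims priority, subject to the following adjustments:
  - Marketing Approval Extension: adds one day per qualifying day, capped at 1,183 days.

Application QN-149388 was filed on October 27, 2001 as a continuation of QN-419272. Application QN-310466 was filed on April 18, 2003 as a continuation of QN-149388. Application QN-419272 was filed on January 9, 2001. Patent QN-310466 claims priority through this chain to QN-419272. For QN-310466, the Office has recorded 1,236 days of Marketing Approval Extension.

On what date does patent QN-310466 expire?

2024-04-06

Earliest priority filing: 9 January 2001.
Base term: 9 January 2001 + 20 years → 9 January 2021.
Marketing Approval Extension: 1236 days claimed exceeds the 1183-day cap, so +1183 days → 6 April 2024.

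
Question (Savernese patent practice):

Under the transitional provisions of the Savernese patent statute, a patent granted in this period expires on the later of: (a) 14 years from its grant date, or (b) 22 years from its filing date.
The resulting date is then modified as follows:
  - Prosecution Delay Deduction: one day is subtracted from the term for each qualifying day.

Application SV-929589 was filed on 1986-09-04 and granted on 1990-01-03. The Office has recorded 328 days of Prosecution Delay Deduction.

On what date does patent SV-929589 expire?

October 12, 2007

(a) grant + 14 years → 3 January 2004.
(b) filing + 22 years → 4 September 2008.
Later of the two: 4 September 2008.
Prosecution Delay Deduction: −328 days → 12 October 2007.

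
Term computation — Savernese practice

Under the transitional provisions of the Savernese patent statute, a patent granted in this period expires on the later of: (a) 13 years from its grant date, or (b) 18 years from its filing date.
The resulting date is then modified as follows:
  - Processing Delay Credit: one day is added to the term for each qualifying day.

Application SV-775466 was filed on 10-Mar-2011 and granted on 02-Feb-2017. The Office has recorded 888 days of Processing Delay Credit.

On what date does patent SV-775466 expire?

(a) grant + 13 years → 2 February 2030.
(b) filing + 18 years → 10 March 2029.
Later of the two: 2 February 2030.
Processing Delay Credit: +888 days → 9 July 2032.

July 9, 2032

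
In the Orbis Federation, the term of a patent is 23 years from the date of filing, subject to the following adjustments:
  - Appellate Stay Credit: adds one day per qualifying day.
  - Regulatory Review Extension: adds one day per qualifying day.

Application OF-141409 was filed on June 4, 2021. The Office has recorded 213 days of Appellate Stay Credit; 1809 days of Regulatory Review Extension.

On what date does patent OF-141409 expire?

2049-12-17

Base term: filing date + 23 years → 4 June 2044.
Appellate Stay Credit: +213 days → 3 January 2045.
Regulatory Review Extension: +1809 days → 17 December 2049.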